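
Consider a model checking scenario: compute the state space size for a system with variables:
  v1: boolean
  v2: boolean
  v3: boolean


State space = product of domain sizes of all variables.
Domain sizes:
  v1 (boolean): 2
  v2 (boolean): 2
  v3 (boolean): 2
Product = 2 * 2 * 2 = 8

8


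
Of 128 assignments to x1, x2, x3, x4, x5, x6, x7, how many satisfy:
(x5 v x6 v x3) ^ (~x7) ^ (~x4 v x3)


CNF with 3 clauses over 7 vars (128 assignments).
An assignment satisfies CNF iff every clause has >=1 true literal.
Check each row (bits = x1,x2,x3,x4,x5,x6,x7; clause T/F shown):
  row 0 [0000000]: clauses=FTT -> 0
  row 1 [0000001]: clauses=FFT -> 0
  row 2 [0000010]: clauses=TTT -> 1
  row 3 [0000011]: clauses=TFT -> 0
  row 4 [0000100]: clauses=TTT -> 1
  (every remaining row is evaluated the same way; all 128 results are listed next)
Full result column, 8 rows per line (x1,x2,x3,x4 fixed per line; x5,x6,x7 runs 000..111 left to right):
  rows 0-7 [x1,x2,x3,x4=0000]: 00101010  (ones: 3)
  rows 8-15 [x1,x2,x3,x4=0001]: 00000000  (ones: 0)
  rows 16-23 [x1,x2,x3,x4=0010]: 10101010  (ones: 4)
  rows 24-31 [x1,x2,x3,x4=0011]: 10101010  (ones: 4)
  rows 32-39 [x1,x2,x3,x4=0100]: 00101010  (ones: 3)
  rows 40-47 [x1,x2,x3,x4=0101]: 00000000  (ones: 0)
  rows 48-55 [x1,x2,x3,x4=0110]: 10101010  (ones: 4)
  rows 56-63 [x1,x2,x3,x4=0111]: 10101010  (ones: 4)
  rows 64-71 [x1,x2,x3,x4=1000]: 00101010  (ones: 3)
  rows 72-79 [x1,x2,x3,x4=1001]: 00000000  (ones: 0)
  rows 80-87 [x1,x2,x3,x4=1010]: 10101010  (ones: 4)
  rows 88-95 [x1,x2,x3,x4=1011]: 10101010  (ones: 4)
  rows 96-103 [x1,x2,x3,x4=1100]: 00101010  (ones: 3)
  rows 104-111 [x1,x2,x3,x4=1101]: 00000000  (ones: 0)
  rows 112-119 [x1,x2,x3,x4=1110]: 10101010  (ones: 4)
  rows 120-127 [x1,x2,x3,x4=1111]: 10101010  (ones: 4)
Satisfying assignments = 3+0+4+4+3+0+4+4+3+0+4+4+3+0+4+4 = 44

44


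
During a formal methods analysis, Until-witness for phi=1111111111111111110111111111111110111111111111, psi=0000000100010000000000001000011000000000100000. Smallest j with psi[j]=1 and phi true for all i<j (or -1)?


(phi U psi) at 0: need smallest j with psi[j]=1 and phi[i]=1 for all i in [0,j).
Scan from step 0:
  step 0: phi=1, psi=0 -> continue
  step 1: phi=1, psi=0 -> continue
  step 2: phi=1, psi=0 -> continue
  step 3: phi=1, psi=0 -> continue
  step 7: psi=1 and phi held for [0,7) -> witness found
Witness step = 7

7


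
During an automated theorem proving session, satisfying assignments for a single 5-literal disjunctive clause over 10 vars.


Step 1: Total=2^10=1024
Step 2: Unsat when all 5 false: 2^5=32
Step 3: Sat=1024-32=992

992


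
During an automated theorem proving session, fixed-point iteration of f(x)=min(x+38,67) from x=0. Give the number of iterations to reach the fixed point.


Step 1: x=0, cap=67, increment=38
Step 2: x grows by 38 each step until capped at 67; fixed point is x=67
Step 3: iterations = ceil(67/38) = 2

2


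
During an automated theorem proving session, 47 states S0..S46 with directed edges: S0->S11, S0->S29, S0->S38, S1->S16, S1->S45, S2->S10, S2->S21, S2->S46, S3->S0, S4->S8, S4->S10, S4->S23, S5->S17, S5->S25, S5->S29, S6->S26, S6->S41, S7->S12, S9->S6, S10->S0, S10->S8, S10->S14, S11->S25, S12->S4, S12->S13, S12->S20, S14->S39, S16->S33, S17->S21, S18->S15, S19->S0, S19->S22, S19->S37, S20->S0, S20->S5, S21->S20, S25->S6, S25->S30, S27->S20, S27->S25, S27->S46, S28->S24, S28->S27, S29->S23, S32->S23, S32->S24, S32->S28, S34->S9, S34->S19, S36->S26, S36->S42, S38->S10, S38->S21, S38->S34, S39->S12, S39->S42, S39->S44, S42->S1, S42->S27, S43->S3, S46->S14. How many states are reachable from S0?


BFS from S0:
  layer 0: {S0}
  layer 1: {S11, S29, S38}
  layer 2: {S10, S21, S23, S25, S34}
  layer 3: {S6, S8, S9, S14, S19, S20, S30}
  layer 4: {S5, S22, S26, S37, S39, S41}
  layer 5: {S12, S17, S42, S44}
  layer 6: {S1, S4, S13, S27}
  layer 7: {S16, S45, S46}
  layer 8: {S33}
Reachable set: {S0, S1, S4, S5, S6, S8, S9, S10, S11, S12, S13, S14, S16, S17, S19, S20, S21, S22, S23, S25, S26, S27, S29, S30, S33, S34, S37, S38, S39, S41, S42, S44, S45, S46}
Count = 34

34


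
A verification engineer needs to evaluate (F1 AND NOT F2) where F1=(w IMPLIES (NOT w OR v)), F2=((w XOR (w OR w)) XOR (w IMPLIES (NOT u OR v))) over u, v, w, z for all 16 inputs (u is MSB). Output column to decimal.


F1 = (w IMPLIES (NOT w OR v))
F2 = ((w XOR (w OR w)) XOR (w IMPLIES (NOT u OR v)))
Counterexample to F1=>F2 is where F1=1 and F2=0.
Evaluate each row (bits = u,v,w,z, MSB first):
  row 0 [0000]: F1=1 F2=1 -> F1&~F2 -> 0
  row 1 [0001]: F1=1 F2=1 -> F1&~F2 -> 0
  row 2 [0010]: F1=0 F2=1 -> F1&~F2 -> 0
  row 3 [0011]: F1=0 F2=1 -> F1&~F2 -> 0
  row 4 [0100]: F1=1 F2=1 -> F1&~F2 -> 0
  row 5 [0101]: F1=1 F2=1 -> F1&~F2 -> 0
  row 6 [0110]: F1=1 F2=1 -> F1&~F2 -> 0
  row 7 [0111]: F1=1 F2=1 -> F1&~F2 -> 0
  row 8 [1000]: F1=1 F2=1 -> F1&~F2 -> 0
  row 9 [1001]: F1=1 F2=1 -> F1&~F2 -> 0
  row 10 [1010]: F1=0 F2=0 -> F1&~F2 -> 0
  row 11 [1011]: F1=0 F2=0 -> F1&~F2 -> 0
  row 12 [1100]: F1=1 F2=1 -> F1&~F2 -> 0
  row 13 [1101]: F1=1 F2=1 -> F1&~F2 -> 0
  row 14 [1110]: F1=1 F2=1 -> F1&~F2 -> 0
  row 15 [1111]: F1=1 F2=1 -> F1&~F2 -> 0
Full result column, 4 rows per line (u,v fixed per line; w,z runs 00..11 left to right):
  rows 0-3 [u,v=00]: 0000  = hex 0
  rows 4-7 [u,v=01]: 0000  = hex 0
  rows 8-11 [u,v=10]: 0000  = hex 0
  rows 12-15 [u,v=11]: 0000  = hex 0
Counterexample vector (row 0 .. row 15) = 0000000000000000
Output column grouped in 4s = 0000 0000 0000 0000 = 0x0000
Convert to decimal digit by digit (value = value*16 + digit):
  0 -> 0
  0*16 + 0 = 0
  0*16 + 0 = 0
  0*16 + 0 = 0
Decimal = 0

0


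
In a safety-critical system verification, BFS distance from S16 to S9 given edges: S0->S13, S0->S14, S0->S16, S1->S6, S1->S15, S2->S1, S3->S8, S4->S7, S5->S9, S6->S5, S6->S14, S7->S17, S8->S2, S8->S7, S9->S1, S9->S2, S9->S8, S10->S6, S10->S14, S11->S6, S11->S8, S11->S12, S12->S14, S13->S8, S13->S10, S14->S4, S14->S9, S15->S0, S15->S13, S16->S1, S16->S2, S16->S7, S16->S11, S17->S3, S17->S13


BFS layer-by-layer from S16:
  dist 0: {S16}
  dist 1: {S1, S2, S7, S11}
  dist 2: {S6, S8, S12, S15, S17}
  dist 3: {S0, S3, S5, S13, S14}
  dist 4: {S4, S9, S10}
  -> S9 reached at distance 4
Shortest path length = 4

4


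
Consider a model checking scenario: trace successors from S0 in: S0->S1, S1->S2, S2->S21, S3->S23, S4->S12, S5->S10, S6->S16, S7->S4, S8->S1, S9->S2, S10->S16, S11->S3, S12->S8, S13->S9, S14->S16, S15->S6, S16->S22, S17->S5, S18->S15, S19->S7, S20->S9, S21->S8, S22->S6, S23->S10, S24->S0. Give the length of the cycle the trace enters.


Trace from S0 until a state repeats:
  S0 -> S1 -> S2 -> S21 -> S8 -> S1
S1 first seen at step 1, revisited at step 5.
Cycle length = 5 - 1 = 4

4


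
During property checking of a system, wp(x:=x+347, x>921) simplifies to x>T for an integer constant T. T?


Formula: wp(x:=E, P) = P[E/x] (substitute E for x in postcondition)
Step 1: Postcondition: x>921
Step 2: Substitute x+347 for x: x+347>921
Step 3: Solve for x: x > 921-347 = 574

574


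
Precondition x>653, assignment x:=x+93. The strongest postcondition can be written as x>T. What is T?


Formula: sp(P, x:=E) = exists old_x. (x = E[old_x/x]) AND P[old_x/x] (old_x is the value of x before the assignment; eliminate old_x by solving x = E[old_x/x] for old_x)
Step 1: Precondition P: x>653, i.e. old_x > 653
Step 2: Assignment gives x = old_x + 93, so old_x = x - 93
Step 3: Substitute into P: x - 93 > 653
Step 4: Simplify: x > 653+93 = 746

746


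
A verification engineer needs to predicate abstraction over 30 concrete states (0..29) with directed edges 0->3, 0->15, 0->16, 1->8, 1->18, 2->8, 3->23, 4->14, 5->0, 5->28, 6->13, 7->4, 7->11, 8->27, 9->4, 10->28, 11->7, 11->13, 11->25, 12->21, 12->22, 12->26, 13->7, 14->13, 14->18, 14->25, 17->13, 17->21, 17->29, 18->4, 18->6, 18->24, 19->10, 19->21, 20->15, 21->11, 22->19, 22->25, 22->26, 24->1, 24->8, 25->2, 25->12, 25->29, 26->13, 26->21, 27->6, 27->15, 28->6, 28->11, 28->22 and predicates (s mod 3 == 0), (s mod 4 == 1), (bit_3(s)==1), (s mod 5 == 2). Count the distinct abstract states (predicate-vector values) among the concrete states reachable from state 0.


BFS from 0:
Concrete reachable: {0, 3, 15, 16, 23}
Abstract via predicates (s mod 3 == 0), (s mod 4 == 1), (bit_3(s)==1), (s mod 5 == 2):
  (0,0,0,0) <- {16, 23}
  (1,0,0,0) <- {0, 3}
  (1,0,1,0) <- {15}
Distinct abstract states = 3

3


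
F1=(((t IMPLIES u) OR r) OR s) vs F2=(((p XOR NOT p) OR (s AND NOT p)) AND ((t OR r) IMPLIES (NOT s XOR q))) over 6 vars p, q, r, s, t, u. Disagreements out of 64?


F1 = (((t IMPLIES u) OR r) OR s)
F2 = (((p XOR NOT p) OR (s AND NOT p)) AND ((t OR r) IMPLIES (NOT s XOR q)))
Evaluate both on each of 64 rows (bits = p,q,r,s,t,u):
  row 0 [000000]: F1=1 F2=1 -> 0
  row 1 [000001]: F1=1 F2=1 -> 0
  row 2 [000010]: F1=0 F2=1 (differ) -> 1
  row 3 [000011]: F1=1 F2=1 -> 0
  row 4 [000100]: F1=1 F2=1 -> 0
  (every remaining row is evaluated the same way; all 64 results are listed next)
Full result column, 8 rows per line (p,q,r fixed per line; s,t,u runs 000..111 left to right):
  rows 0-7 [p,q,r=000]: 00100011  (ones: 3)
  rows 8-15 [p,q,r=001]: 00001111  (ones: 4)
  rows 16-23 [p,q,r=010]: 00010000  (ones: 1)
  rows 24-31 [p,q,r=011]: 11110000  (ones: 4)
  rows 32-39 [p,q,r=100]: 00100011  (ones: 3)
  rows 40-47 [p,q,r=101]: 00001111  (ones: 4)
  rows 48-55 [p,q,r=110]: 00010000  (ones: 1)
  rows 56-63 [p,q,r=111]: 11110000  (ones: 4)
Disagreements = 3+4+1+4+3+4+1+4 = 24

24


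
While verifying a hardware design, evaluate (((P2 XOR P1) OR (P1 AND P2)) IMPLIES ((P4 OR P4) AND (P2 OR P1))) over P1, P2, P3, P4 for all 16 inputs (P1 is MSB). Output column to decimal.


Formula: (((P2 XOR P1) OR (P1 AND P2)) IMPLIES ((P4 OR P4) AND (P2 OR P1))) over P1, P2, P3, P4 (16 rows)
Evaluate each row (bits = P1,P2,P3,P4, MSB first):
  row 0 [0000]: (((0 XOR 0) OR (0 AND 0)) IMPLIES ((0 OR 0) AND (0 OR 0))) -> 1
  row 1 [0001]: (((0 XOR 0) OR (0 AND 0)) IMPLIES ((1 OR 1) AND (0 OR 0))) -> 1
  row 2 [0010]: (((0 XOR 0) OR (0 AND 0)) IMPLIES ((0 OR 0) AND (0 OR 0))) -> 1
  row 3 [0011]: (((0 XOR 0) OR (0 AND 0)) IMPLIES ((1 OR 1) AND (0 OR 0))) -> 1
  row 4 [0100]: (((1 XOR 0) OR (0 AND 1)) IMPLIES ((0 OR 0) AND (1 OR 0))) -> 0
  row 5 [0101]: (((1 XOR 0) OR (0 AND 1)) IMPLIES ((1 OR 1) AND (1 OR 0))) -> 1
  row 6 [0110]: (((1 XOR 0) OR (0 AND 1)) IMPLIES ((0 OR 0) AND (1 OR 0))) -> 0
  row 7 [0111]: (((1 XOR 0) OR (0 AND 1)) IMPLIES ((1 OR 1) AND (1 OR 0))) -> 1
  row 8 [1000]: (((0 XOR 1) OR (1 AND 0)) IMPLIES ((0 OR 0) AND (0 OR 1))) -> 0
  row 9 [1001]: (((0 XOR 1) OR (1 AND 0)) IMPLIES ((1 OR 1) AND (0 OR 1))) -> 1
  row 10 [1010]: (((0 XOR 1) OR (1 AND 0)) IMPLIES ((0 OR 0) AND (0 OR 1))) -> 0
  row 11 [1011]: (((0 XOR 1) OR (1 AND 0)) IMPLIES ((1 OR 1) AND (0 OR 1))) -> 1
  row 12 [1100]: (((1 XOR 1) OR (1 AND 1)) IMPLIES ((0 OR 0) AND (1 OR 1))) -> 0
  row 13 [1101]: (((1 XOR 1) OR (1 AND 1)) IMPLIES ((1 OR 1) AND (1 OR 1))) -> 1
  row 14 [1110]: (((1 XOR 1) OR (1 AND 1)) IMPLIES ((0 OR 0) AND (1 OR 1))) -> 0
  row 15 [1111]: (((1 XOR 1) OR (1 AND 1)) IMPLIES ((1 OR 1) AND (1 OR 1))) -> 1
Full result column, 4 rows per line (P1,P2 fixed per line; P3,P4 runs 00..11 left to right):
  rows 0-3 [P1,P2=00]: 1111  = hex F
  rows 4-7 [P1,P2=01]: 0101  = hex 5
  rows 8-11 [P1,P2=10]: 0101  = hex 5
  rows 12-15 [P1,P2=11]: 0101  = hex 5
Output column (row 0 .. row 15) = 1111010101010101
Output column grouped in 4s = 1111 0101 0101 0101 = 0xF555
Convert to decimal digit by digit (value = value*16 + digit):
  F -> 15
  15*16 + 5 = 245
  245*16 + 5 = 3925
  3925*16 + 5 = 62805
Decimal = 62805

62805


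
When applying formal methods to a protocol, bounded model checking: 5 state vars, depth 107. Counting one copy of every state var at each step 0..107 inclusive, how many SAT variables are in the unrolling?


BMC unrolls to depth k, creating one copy of each state var for steps 0..k.
Step count = 107 + 1 = 108 (steps 0 through 107)
Vars per step = 5
Total = 5 * 108 = 540

540


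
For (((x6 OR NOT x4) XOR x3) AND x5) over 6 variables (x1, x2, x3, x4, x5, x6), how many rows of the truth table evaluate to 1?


Formula: (((x6 OR NOT x4) XOR x3) AND x5) over 6 vars (64 rows)
Evaluate each row (x1, x2, x3, x4, x5, x6 as bits, MSB first):
  row 0 [000000]: (((0 OR NOT 0) XOR 0) AND 0) -> 0
  row 1 [000001]: (((1 OR NOT 0) XOR 0) AND 0) -> 0
  row 2 [000010]: (((0 OR NOT 0) XOR 0) AND 1) -> 1
  row 3 [000011]: (((1 OR NOT 0) XOR 0) AND 1) -> 1
  row 4 [000100]: (((0 OR NOT 1) XOR 0) AND 0) -> 0
  (every remaining row is evaluated the same way; all 64 results are listed next)
Full result column, 8 rows per line (x1,x2,x3 fixed per line; x4,x5,x6 runs 000..111 left to right):
  rows 0-7 [x1,x2,x3=000]: 00110001  (ones: 3)
  rows 8-15 [x1,x2,x3=001]: 00000010  (ones: 1)
  rows 16-23 [x1,x2,x3=010]: 00110001  (ones: 3)
  rows 24-31 [x1,x2,x3=011]: 00000010  (ones: 1)
  rows 32-39 [x1,x2,x3=100]: 00110001  (ones: 3)
  rows 40-47 [x1,x2,x3=101]: 00000010  (ones: 1)
  rows 48-55 [x1,x2,x3=110]: 00110001  (ones: 3)
  rows 56-63 [x1,x2,x3=111]: 00000010  (ones: 1)
Count of 1-rows = 3+1+3+1+3+1+3+1 = 16

16


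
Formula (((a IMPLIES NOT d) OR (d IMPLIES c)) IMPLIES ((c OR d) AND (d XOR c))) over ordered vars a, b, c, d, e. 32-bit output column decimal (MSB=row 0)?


Formula: (((a IMPLIES NOT d) OR (d IMPLIES c)) IMPLIES ((c OR d) AND (d XOR c))) over a, b, c, d, e (32 rows)
Evaluate each row (bits = a,b,c,d,e, MSB first):
  row 0 [00000]: (((0 IMPLIES NOT 0) OR (0 IMPLIES 0)) IMPLIES ((0 OR 0) AND (0 XOR 0))) -> 0
  row 1 [00001]: (((0 IMPLIES NOT 0) OR (0 IMPLIES 0)) IMPLIES ((0 OR 0) AND (0 XOR 0))) -> 0
  row 2 [00010]: (((0 IMPLIES NOT 1) OR (1 IMPLIES 0)) IMPLIES ((0 OR 1) AND (1 XOR 0))) -> 1
  row 3 [00011]: (((0 IMPLIES NOT 1) OR (1 IMPLIES 0)) IMPLIES ((0 OR 1) AND (1 XOR 0))) -> 1
  row 4 [00100]: (((0 IMPLIES NOT 0) OR (0 IMPLIES 1)) IMPLIES ((1 OR 0) AND (0 XOR 1))) -> 1
  row 5 [00101]: (((0 IMPLIES NOT 0) OR (0 IMPLIES 1)) IMPLIES ((1 OR 0) AND (0 XOR 1))) -> 1
  row 6 [00110]: (((0 IMPLIES NOT 1) OR (1 IMPLIES 1)) IMPLIES ((1 OR 1) AND (1 XOR 1))) -> 0
  row 7 [00111]: (((0 IMPLIES NOT 1) OR (1 IMPLIES 1)) IMPLIES ((1 OR 1) AND (1 XOR 1))) -> 0
  row 8 [01000]: (((0 IMPLIES NOT 0) OR (0 IMPLIES 0)) IMPLIES ((0 OR 0) AND (0 XOR 0))) -> 0
  row 9 [01001]: (((0 IMPLIES NOT 0) OR (0 IMPLIES 0)) IMPLIES ((0 OR 0) AND (0 XOR 0))) -> 0
  row 10 [01010]: (((0 IMPLIES NOT 1) OR (1 IMPLIES 0)) IMPLIES ((0 OR 1) AND (1 XOR 0))) -> 1
  row 11 [01011]: (((0 IMPLIES NOT 1) OR (1 IMPLIES 0)) IMPLIES ((0 OR 1) AND (1 XOR 0))) -> 1
  row 12 [01100]: (((0 IMPLIES NOT 0) OR (0 IMPLIES 1)) IMPLIES ((1 OR 0) AND (0 XOR 1))) -> 1
  row 13 [01101]: (((0 IMPLIES NOT 0) OR (0 IMPLIES 1)) IMPLIES ((1 OR 0) AND (0 XOR 1))) -> 1
  row 14 [01110]: (((0 IMPLIES NOT 1) OR (1 IMPLIES 1)) IMPLIES ((1 OR 1) AND (1 XOR 1))) -> 0
  row 15 [01111]: (((0 IMPLIES NOT 1) OR (1 IMPLIES 1)) IMPLIES ((1 OR 1) AND (1 XOR 1))) -> 0
  row 16 [10000]: (((1 IMPLIES NOT 0) OR (0 IMPLIES 0)) IMPLIES ((0 OR 0) AND (0 XOR 0))) -> 0
  row 17 [10001]: (((1 IMPLIES NOT 0) OR (0 IMPLIES 0)) IMPLIES ((0 OR 0) AND (0 XOR 0))) -> 0
  row 18 [10010]: (((1 IMPLIES NOT 1) OR (1 IMPLIES 0)) IMPLIES ((0 OR 1) AND (1 XOR 0))) -> 1
  row 19 [10011]: (((1 IMPLIES NOT 1) OR (1 IMPLIES 0)) IMPLIES ((0 OR 1) AND (1 XOR 0))) -> 1
  row 20 [10100]: (((1 IMPLIES NOT 0) OR (0 IMPLIES 1)) IMPLIES ((1 OR 0) AND (0 XOR 1))) -> 1
  row 21 [10101]: (((1 IMPLIES NOT 0) OR (0 IMPLIES 1)) IMPLIES ((1 OR 0) AND (0 XOR 1))) -> 1
  row 22 [10110]: (((1 IMPLIES NOT 1) OR (1 IMPLIES 1)) IMPLIES ((1 OR 1) AND (1 XOR 1))) -> 0
  row 23 [10111]: (((1 IMPLIES NOT 1) OR (1 IMPLIES 1)) IMPLIES ((1 OR 1) AND (1 XOR 1))) -> 0
  row 24 [11000]: (((1 IMPLIES NOT 0) OR (0 IMPLIES 0)) IMPLIES ((0 OR 0) AND (0 XOR 0))) -> 0
  row 25 [11001]: (((1 IMPLIES NOT 0) OR (0 IMPLIES 0)) IMPLIES ((0 OR 0) AND (0 XOR 0))) -> 0
  row 26 [11010]: (((1 IMPLIES NOT 1) OR (1 IMPLIES 0)) IMPLIES ((0 OR 1) AND (1 XOR 0))) -> 1
  row 27 [11011]: (((1 IMPLIES NOT 1) OR (1 IMPLIES 0)) IMPLIES ((0 OR 1) AND (1 XOR 0))) -> 1
  row 28 [11100]: (((1 IMPLIES NOT 0) OR (0 IMPLIES 1)) IMPLIES ((1 OR 0) AND (0 XOR 1))) -> 1
  row 29 [11101]: (((1 IMPLIES NOT 0) OR (0 IMPLIES 1)) IMPLIES ((1 OR 0) AND (0 XOR 1))) -> 1
  row 30 [11110]: (((1 IMPLIES NOT 1) OR (1 IMPLIES 1)) IMPLIES ((1 OR 1) AND (1 XOR 1))) -> 0
  row 31 [11111]: (((1 IMPLIES NOT 1) OR (1 IMPLIES 1)) IMPLIES ((1 OR 1) AND (1 XOR 1))) -> 0
Full result column, 4 rows per line (a,b,c fixed per line; d,e runs 00..11 left to right):
  rows 0-3 [a,b,c=000]: 0011  = hex 3
  rows 4-7 [a,b,c=001]: 1100  = hex C
  rows 8-11 [a,b,c=010]: 0011  = hex 3
  rows 12-15 [a,b,c=011]: 1100  = hex C
  rows 16-19 [a,b,c=100]: 0011  = hex 3
  rows 20-23 [a,b,c=101]: 1100  = hex C
  rows 24-27 [a,b,c=110]: 0011  = hex 3
  rows 28-31 [a,b,c=111]: 1100  = hex C
Output column (row 0 .. row 31) = 00111100001111000011110000111100
Output column grouped in 4s = 0011 1100 0011 1100 0011 1100 0011 1100 = 0x3C3C3C3C
Convert to decimal digit by digit (value = value*16 + digit):
  3 -> 3
  3*16 + 12 (C) = 60
  60*16 + 3 = 963
  963*16 + 12 (C) = 15420
  15420*16 + 3 = 246723
  246723*16 + 12 (C) = 3947580
  3947580*16 + 3 = 63161283
  63161283*16 + 12 (C) = 1010580540
Decimal = 1010580540

1010580540


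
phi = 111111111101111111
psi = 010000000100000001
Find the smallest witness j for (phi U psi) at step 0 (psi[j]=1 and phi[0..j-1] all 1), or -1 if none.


(phi U psi) at 0: need smallest j with psi[j]=1 and phi[i]=1 for all i in [0,j).
Scan from step 0:
  step 0: phi=1, psi=0 -> continue
  step 1: psi=1 and phi held for [0,1) -> witness found
Witness step = 1

1


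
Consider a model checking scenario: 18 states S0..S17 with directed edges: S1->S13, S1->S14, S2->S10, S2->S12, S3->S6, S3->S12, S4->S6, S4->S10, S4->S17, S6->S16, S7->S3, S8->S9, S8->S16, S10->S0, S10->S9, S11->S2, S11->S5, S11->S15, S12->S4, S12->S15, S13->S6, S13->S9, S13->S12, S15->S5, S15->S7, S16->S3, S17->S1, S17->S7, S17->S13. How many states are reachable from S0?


BFS from S0:
  layer 0: {S0}
Reachable set: {S0}
Count = 1

1


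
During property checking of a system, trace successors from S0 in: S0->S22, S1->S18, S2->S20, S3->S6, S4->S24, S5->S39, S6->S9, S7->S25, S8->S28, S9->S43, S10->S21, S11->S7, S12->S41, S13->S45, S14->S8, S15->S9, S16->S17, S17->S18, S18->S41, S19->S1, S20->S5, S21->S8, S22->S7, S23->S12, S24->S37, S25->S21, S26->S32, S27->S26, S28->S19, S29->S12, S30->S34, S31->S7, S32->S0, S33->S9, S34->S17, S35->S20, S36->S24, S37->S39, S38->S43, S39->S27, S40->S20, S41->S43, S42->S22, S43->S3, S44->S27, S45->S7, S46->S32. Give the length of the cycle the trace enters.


Trace from S0 until a state repeats:
  S0 -> S22 -> S7 -> S25 -> S21 -> S8 -> S28 -> S19 -> S1 -> S18 -> S41 -> S43 -> S3 -> S6 -> S9 -> S43
S43 first seen at step 11, revisited at step 15.
Cycle length = 15 - 11 = 4

4


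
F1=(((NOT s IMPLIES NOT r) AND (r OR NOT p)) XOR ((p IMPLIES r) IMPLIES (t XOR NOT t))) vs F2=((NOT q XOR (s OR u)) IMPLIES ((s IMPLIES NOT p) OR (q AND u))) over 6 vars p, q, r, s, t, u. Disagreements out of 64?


F1 = (((NOT s IMPLIES NOT r) AND (r OR NOT p)) XOR ((p IMPLIES r) IMPLIES (t XOR NOT t)))
F2 = ((NOT q XOR (s OR u)) IMPLIES ((s IMPLIES NOT p) OR (q AND u)))
Evaluate both on each of 64 rows (bits = p,q,r,s,t,u):
  row 0 [000000]: F1=0 F2=1 (differ) -> 1
  row 1 [000001]: F1=0 F2=1 (differ) -> 1
  row 2 [000010]: F1=0 F2=1 (differ) -> 1
  row 3 [000011]: F1=0 F2=1 (differ) -> 1
  row 4 [000100]: F1=0 F2=1 (differ) -> 1
  (every remaining row is evaluated the same way; all 64 results are listed next)
Full result column, 8 rows per line (p,q,r fixed per line; s,t,u runs 000..111 left to right):
  rows 0-7 [p,q,r=000]: 11111111  (ones: 8)
  rows 8-15 [p,q,r=001]: 00001111  (ones: 4)
  rows 16-23 [p,q,r=010]: 11111111  (ones: 8)
  rows 24-31 [p,q,r=011]: 00001111  (ones: 4)
  rows 32-39 [p,q,r=100]: 00000000  (ones: 0)
  rows 40-47 [p,q,r=101]: 00001111  (ones: 4)
  rows 48-55 [p,q,r=110]: 00001010  (ones: 2)
  rows 56-63 [p,q,r=111]: 00000101  (ones: 2)
Disagreements = 8+4+8+4+0+4+2+2 = 32

32


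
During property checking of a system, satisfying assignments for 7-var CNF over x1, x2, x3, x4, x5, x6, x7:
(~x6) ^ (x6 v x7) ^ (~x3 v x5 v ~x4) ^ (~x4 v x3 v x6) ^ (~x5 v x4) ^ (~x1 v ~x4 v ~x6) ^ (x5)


CNF with 7 clauses over 7 vars (128 assignments).
An assignment satisfies CNF iff every clause has >=1 true literal.
Check each row (bits = x1,x2,x3,x4,x5,x6,x7; clause T/F shown):
  row 0 [0000000]: clauses=TFTTTTF -> 0
  row 1 [0000001]: clauses=TTTTTTF -> 0
  row 2 [0000010]: clauses=FTTTTTF -> 0
  row 3 [0000011]: clauses=FTTTTTF -> 0
  row 4 [0000100]: clauses=TFTTFTT -> 0
  (every remaining row is evaluated the same way; all 128 results are listed next)
Full result column, 8 rows per line (x1,x2,x3,x4 fixed per line; x5,x6,x7 runs 000..111 left to right):
  rows 0-7 [x1,x2,x3,x4=0000]: 00000000  (ones: 0)
  rows 8-15 [x1,x2,x3,x4=0001]: 00000000  (ones: 0)
  rows 16-23 [x1,x2,x3,x4=0010]: 00000000  (ones: 0)
  rows 24-31 [x1,x2,x3,x4=0011]: 00000100  (ones: 1)
  rows 32-39 [x1,x2,x3,x4=0100]: 00000000  (ones: 0)
  rows 40-47 [x1,x2,x3,x4=0101]: 00000000  (ones: 0)
  rows 48-55 [x1,x2,x3,x4=0110]: 00000000  (ones: 0)
  rows 56-63 [x1,x2,x3,x4=0111]: 00000100  (ones: 1)
  rows 64-71 [x1,x2,x3,x4=1000]: 00000000  (ones: 0)
  rows 72-79 [x1,x2,x3,x4=1001]: 00000000  (ones: 0)
  rows 80-87 [x1,x2,x3,x4=1010]: 00000000  (ones: 0)
  rows 88-95 [x1,x2,x3,x4=1011]: 00000100  (ones: 1)
  rows 96-103 [x1,x2,x3,x4=1100]: 00000000  (ones: 0)
  rows 104-111 [x1,x2,x3,x4=1101]: 00000000  (ones: 0)
  rows 112-119 [x1,x2,x3,x4=1110]: 00000000  (ones: 0)
  rows 120-127 [x1,x2,x3,x4=1111]: 00000100  (ones: 1)
Satisfying assignments = 0+0+0+1+0+0+0+1+0+0+0+1+0+0+0+1 = 4

4


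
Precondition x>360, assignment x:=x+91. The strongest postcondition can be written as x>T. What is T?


Formula: sp(P, x:=E) = exists old_x. (x = E[old_x/x]) AND P[old_x/x] (old_x is the value of x before the assignment; eliminate old_x by solving x = E[old_x/x] for old_x)
Step 1: Precondition P: x>360, i.e. old_x > 360
Step 2: Assignment gives x = old_x + 91, so old_x = x - 91
Step 3: Substitute into P: x - 91 > 360
Step 4: Simplify: x > 360+91 = 451

451


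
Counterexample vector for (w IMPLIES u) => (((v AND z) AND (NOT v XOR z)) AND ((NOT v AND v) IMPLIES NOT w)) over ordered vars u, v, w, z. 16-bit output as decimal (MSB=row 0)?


F1 = (w IMPLIES u)
F2 = (((v AND z) AND (NOT v XOR z)) AND ((NOT v AND v) IMPLIES NOT w))
Counterexample to F1=>F2 is where F1=1 and F2=0.
Evaluate each row (bits = u,v,w,z, MSB first):
  row 0 [0000]: F1=1 F2=0 -> F1&~F2 -> 1
  row 1 [0001]: F1=1 F2=0 -> F1&~F2 -> 1
  row 2 [0010]: F1=0 F2=0 -> F1&~F2 -> 0
  row 3 [0011]: F1=0 F2=0 -> F1&~F2 -> 0
  row 4 [0100]: F1=1 F2=0 -> F1&~F2 -> 1
  row 5 [0101]: F1=1 F2=1 -> F1&~F2 -> 0
  row 6 [0110]: F1=0 F2=0 -> F1&~F2 -> 0
  row 7 [0111]: F1=0 F2=1 -> F1&~F2 -> 0
  row 8 [1000]: F1=1 F2=0 -> F1&~F2 -> 1
  row 9 [1001]: F1=1 F2=0 -> F1&~F2 -> 1
  row 10 [1010]: F1=1 F2=0 -> F1&~F2 -> 1
  row 11 [1011]: F1=1 F2=0 -> F1&~F2 -> 1
  row 12 [1100]: F1=1 F2=0 -> F1&~F2 -> 1
  row 13 [1101]: F1=1 F2=1 -> F1&~F2 -> 0
  row 14 [1110]: F1=1 F2=0 -> F1&~F2 -> 1
  row 15 [1111]: F1=1 F2=1 -> F1&~F2 -> 0
Full result column, 4 rows per line (u,v fixed per line; w,z runs 00..11 left to right):
  rows 0-3 [u,v=00]: 1100  = hex C
  rows 4-7 [u,v=01]: 1000  = hex 8
  rows 8-11 [u,v=10]: 1111  = hex F
  rows 12-15 [u,v=11]: 1010  = hex A
Counterexample vector (row 0 .. row 15) = 1100100011111010
Output column grouped in 4s = 1100 1000 1111 1010 = 0xC8FA
Convert to decimal digit by digit (value = value*16 + digit):
  C -> 12
  12*16 + 8 = 200
  200*16 + 15 (F) = 3215
  3215*16 + 10 (A) = 51450
Decimal = 51450

51450


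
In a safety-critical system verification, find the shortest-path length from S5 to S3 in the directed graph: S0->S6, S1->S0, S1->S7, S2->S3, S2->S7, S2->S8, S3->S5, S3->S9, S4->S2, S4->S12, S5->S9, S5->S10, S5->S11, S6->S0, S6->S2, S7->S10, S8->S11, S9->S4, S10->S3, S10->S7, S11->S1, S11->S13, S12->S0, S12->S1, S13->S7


BFS layer-by-layer from S5:
  dist 0: {S5}
  dist 1: {S9, S10, S11}
  dist 2: {S1, S3, S4, S7, S13}
  -> S3 reached at distance 2
Shortest path length = 2

2


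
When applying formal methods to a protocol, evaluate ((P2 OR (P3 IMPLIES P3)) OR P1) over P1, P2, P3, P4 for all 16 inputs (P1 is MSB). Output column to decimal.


Formula: ((P2 OR (P3 IMPLIES P3)) OR P1) over P1, P2, P3, P4 (16 rows)
Evaluate each row (bits = P1,P2,P3,P4, MSB first):
  row 0 [0000]: ((0 OR (0 IMPLIES 0)) OR 0) -> 1
  row 1 [0001]: ((0 OR (0 IMPLIES 0)) OR 0) -> 1
  row 2 [0010]: ((0 OR (1 IMPLIES 1)) OR 0) -> 1
  row 3 [0011]: ((0 OR (1 IMPLIES 1)) OR 0) -> 1
  row 4 [0100]: ((1 OR (0 IMPLIES 0)) OR 0) -> 1
  row 5 [0101]: ((1 OR (0 IMPLIES 0)) OR 0) -> 1
  row 6 [0110]: ((1 OR (1 IMPLIES 1)) OR 0) -> 1
  row 7 [0111]: ((1 OR (1 IMPLIES 1)) OR 0) -> 1
  row 8 [1000]: ((0 OR (0 IMPLIES 0)) OR 1) -> 1
  row 9 [1001]: ((0 OR (0 IMPLIES 0)) OR 1) -> 1
  row 10 [1010]: ((0 OR (1 IMPLIES 1)) OR 1) -> 1
  row 11 [1011]: ((0 OR (1 IMPLIES 1)) OR 1) -> 1
  row 12 [1100]: ((1 OR (0 IMPLIES 0)) OR 1) -> 1
  row 13 [1101]: ((1 OR (0 IMPLIES 0)) OR 1) -> 1
  row 14 [1110]: ((1 OR (1 IMPLIES 1)) OR 1) -> 1
  row 15 [1111]: ((1 OR (1 IMPLIES 1)) OR 1) -> 1
Full result column, 4 rows per line (P1,P2 fixed per line; P3,P4 runs 00..11 left to right):
  rows 0-3 [P1,P2=00]: 1111  = hex F
  rows 4-7 [P1,P2=01]: 1111  = hex F
  rows 8-11 [P1,P2=10]: 1111  = hex F
  rows 12-15 [P1,P2=11]: 1111  = hex F
Output column (row 0 .. row 15) = 1111111111111111
Output column grouped in 4s = 1111 1111 1111 1111 = 0xFFFF
Convert to decimal digit by digit (value = value*16 + digit):
  F -> 15
  15*16 + 15 (F) = 255
  255*16 + 15 (F) = 4095
  4095*16 + 15 (F) = 65535
Decimal = 65535

65535


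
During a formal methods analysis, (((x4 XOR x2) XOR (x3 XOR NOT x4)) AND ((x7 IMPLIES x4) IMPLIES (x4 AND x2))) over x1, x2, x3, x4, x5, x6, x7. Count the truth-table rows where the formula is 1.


Formula: (((x4 XOR x2) XOR (x3 XOR NOT x4)) AND ((x7 IMPLIES x4) IMPLIES (x4 AND x2))) over 7 vars (128 rows)
Evaluate each row (x1, x2, x3, x4, x5, x6, x7 as bits, MSB first):
  row 0 [0000000]: (((0 XOR 0) XOR (0 XOR NOT 0)) AND ((0 IMPLIES 0) IMPLIES (0 AND 0))) -> 0
  row 1 [0000001]: (((0 XOR 0) XOR (0 XOR NOT 0)) AND ((1 IMPLIES 0) IMPLIES (0 AND 0))) -> 1
  row 2 [0000010]: (((0 XOR 0) XOR (0 XOR NOT 0)) AND ((0 IMPLIES 0) IMPLIES (0 AND 0))) -> 0
  row 3 [0000011]: (((0 XOR 0) XOR (0 XOR NOT 0)) AND ((1 IMPLIES 0) IMPLIES (0 AND 0))) -> 1
  row 4 [0000100]: (((0 XOR 0) XOR (0 XOR NOT 0)) AND ((0 IMPLIES 0) IMPLIES (0 AND 0))) -> 0
  (every remaining row is evaluated the same way; all 128 results are listed next)
Full result column, 8 rows per line (x1,x2,x3,x4 fixed per line; x5,x6,x7 runs 000..111 left to right):
  rows 0-7 [x1,x2,x3,x4=0000]: 01010101  (ones: 4)
  rows 8-15 [x1,x2,x3,x4=0001]: 00000000  (ones: 0)
  rows 16-23 [x1,x2,x3,x4=0010]: 00000000  (ones: 0)
  rows 24-31 [x1,x2,x3,x4=0011]: 00000000  (ones: 0)
  rows 32-39 [x1,x2,x3,x4=0100]: 00000000  (ones: 0)
  rows 40-47 [x1,x2,x3,x4=0101]: 00000000  (ones: 0)
  rows 48-55 [x1,x2,x3,x4=0110]: 01010101  (ones: 4)
  rows 56-63 [x1,x2,x3,x4=0111]: 11111111  (ones: 8)
  rows 64-71 [x1,x2,x3,x4=1000]: 01010101  (ones: 4)
  rows 72-79 [x1,x2,x3,x4=1001]: 00000000  (ones: 0)
  rows 80-87 [x1,x2,x3,x4=1010]: 00000000  (ones: 0)
  rows 88-95 [x1,x2,x3,x4=1011]: 00000000  (ones: 0)
  rows 96-103 [x1,x2,x3,x4=1100]: 00000000  (ones: 0)
  rows 104-111 [x1,x2,x3,x4=1101]: 00000000  (ones: 0)
  rows 112-119 [x1,x2,x3,x4=1110]: 01010101  (ones: 4)
  rows 120-127 [x1,x2,x3,x4=1111]: 11111111  (ones: 8)
Count of 1-rows = 4+0+0+0+0+0+4+8+4+0+0+0+0+0+4+8 = 32

32


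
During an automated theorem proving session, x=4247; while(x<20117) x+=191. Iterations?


Step 1: x goes from 4247 toward 20117 by 191; the body runs while x<20117, so iterations = ceil((bound-start)/step)
Step 2: Distance=15870
Step 3: ceil(15870/191)=84

84


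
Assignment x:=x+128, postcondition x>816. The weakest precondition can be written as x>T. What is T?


Formula: wp(x:=E, P) = P[E/x] (substitute E for x in postcondition)
Step 1: Postcondition: x>816
Step 2: Substitute x+128 for x: x+128>816
Step 3: Solve for x: x > 816-128 = 688

688


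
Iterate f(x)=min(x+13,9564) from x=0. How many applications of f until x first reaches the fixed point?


Step 1: x=0, cap=9564, increment=13
Step 2: x grows by 13 each step until capped at 9564; fixed point is x=9564
Step 3: iterations = ceil(9564/13) = 736

736


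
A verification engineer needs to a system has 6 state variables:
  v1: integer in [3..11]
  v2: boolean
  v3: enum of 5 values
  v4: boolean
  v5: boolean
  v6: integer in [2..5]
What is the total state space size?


State space = product of domain sizes of all variables.
Domain sizes:
  v1 (integer in [3..11]): 9
  v2 (boolean): 2
  v3 (enum of 5 values): 5
  v4 (boolean): 2
  v5 (boolean): 2
  v6 (integer in [2..5]): 4
Product = 9 * 2 * 5 * 2 * 2 * 4 = 1440

1440


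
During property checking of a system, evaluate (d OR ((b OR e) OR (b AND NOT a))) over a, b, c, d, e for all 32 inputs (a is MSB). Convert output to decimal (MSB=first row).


Formula: (d OR ((b OR e) OR (b AND NOT a))) over a, b, c, d, e (32 rows)
Evaluate each row (bits = a,b,c,d,e, MSB first):
  row 0 [00000]: (0 OR ((0 OR 0) OR (0 AND NOT 0))) -> 0
  row 1 [00001]: (0 OR ((0 OR 1) OR (0 AND NOT 0))) -> 1
  row 2 [00010]: (1 OR ((0 OR 0) OR (0 AND NOT 0))) -> 1
  row 3 [00011]: (1 OR ((0 OR 1) OR (0 AND NOT 0))) -> 1
  row 4 [00100]: (0 OR ((0 OR 0) OR (0 AND NOT 0))) -> 0
  row 5 [00101]: (0 OR ((0 OR 1) OR (0 AND NOT 0))) -> 1
  row 6 [00110]: (1 OR ((0 OR 0) OR (0 AND NOT 0))) -> 1
  row 7 [00111]: (1 OR ((0 OR 1) OR (0 AND NOT 0))) -> 1
  row 8 [01000]: (0 OR ((1 OR 0) OR (1 AND NOT 0))) -> 1
  row 9 [01001]: (0 OR ((1 OR 1) OR (1 AND NOT 0))) -> 1
  row 10 [01010]: (1 OR ((1 OR 0) OR (1 AND NOT 0))) -> 1
  row 11 [01011]: (1 OR ((1 OR 1) OR (1 AND NOT 0))) -> 1
  row 12 [01100]: (0 OR ((1 OR 0) OR (1 AND NOT 0))) -> 1
  row 13 [01101]: (0 OR ((1 OR 1) OR (1 AND NOT 0))) -> 1
  row 14 [01110]: (1 OR ((1 OR 0) OR (1 AND NOT 0))) -> 1
  row 15 [01111]: (1 OR ((1 OR 1) OR (1 AND NOT 0))) -> 1
  row 16 [10000]: (0 OR ((0 OR 0) OR (0 AND NOT 1))) -> 0
  row 17 [10001]: (0 OR ((0 OR 1) OR (0 AND NOT 1))) -> 1
  row 18 [10010]: (1 OR ((0 OR 0) OR (0 AND NOT 1))) -> 1
  row 19 [10011]: (1 OR ((0 OR 1) OR (0 AND NOT 1))) -> 1
  row 20 [10100]: (0 OR ((0 OR 0) OR (0 AND NOT 1))) -> 0
  row 21 [10101]: (0 OR ((0 OR 1) OR (0 AND NOT 1))) -> 1
  row 22 [10110]: (1 OR ((0 OR 0) OR (0 AND NOT 1))) -> 1
  row 23 [10111]: (1 OR ((0 OR 1) OR (0 AND NOT 1))) -> 1
  row 24 [11000]: (0 OR ((1 OR 0) OR (1 AND NOT 1))) -> 1
  row 25 [11001]: (0 OR ((1 OR 1) OR (1 AND NOT 1))) -> 1
  row 26 [11010]: (1 OR ((1 OR 0) OR (1 AND NOT 1))) -> 1
  row 27 [11011]: (1 OR ((1 OR 1) OR (1 AND NOT 1))) -> 1
  row 28 [11100]: (0 OR ((1 OR 0) OR (1 AND NOT 1))) -> 1
  row 29 [11101]: (0 OR ((1 OR 1) OR (1 AND NOT 1))) -> 1
  row 30 [11110]: (1 OR ((1 OR 0) OR (1 AND NOT 1))) -> 1
  row 31 [11111]: (1 OR ((1 OR 1) OR (1 AND NOT 1))) -> 1
Full result column, 4 rows per line (a,b,c fixed per line; d,e runs 00..11 left to right):
  rows 0-3 [a,b,c=000]: 0111  = hex 7
  rows 4-7 [a,b,c=001]: 0111  = hex 7
  rows 8-11 [a,b,c=010]: 1111  = hex F
  rows 12-15 [a,b,c=011]: 1111  = hex F
  rows 16-19 [a,b,c=100]: 0111  = hex 7
  rows 20-23 [a,b,c=101]: 0111  = hex 7
  rows 24-27 [a,b,c=110]: 1111  = hex F
  rows 28-31 [a,b,c=111]: 1111  = hex F
Output column (row 0 .. row 31) = 01110111111111110111011111111111
Output column grouped in 4s = 0111 0111 1111 1111 0111 0111 1111 1111 = 0x77FF77FF
Convert to decimal digit by digit (value = value*16 + digit):
  7 -> 7
  7*16 + 7 = 119
  119*16 + 15 (F) = 1919
  1919*16 + 15 (F) = 30719
  30719*16 + 7 = 491511
  491511*16 + 7 = 7864183
  7864183*16 + 15 (F) = 125826943
  125826943*16 + 15 (F) = 2013231103
Decimal = 2013231103

2013231103


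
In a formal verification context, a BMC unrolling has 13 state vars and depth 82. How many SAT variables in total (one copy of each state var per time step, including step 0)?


BMC unrolls to depth k, creating one copy of each state var for steps 0..k.
Step count = 82 + 1 = 83 (steps 0 through 82)
Vars per step = 13
Total = 13 * 83 = 1079

1079


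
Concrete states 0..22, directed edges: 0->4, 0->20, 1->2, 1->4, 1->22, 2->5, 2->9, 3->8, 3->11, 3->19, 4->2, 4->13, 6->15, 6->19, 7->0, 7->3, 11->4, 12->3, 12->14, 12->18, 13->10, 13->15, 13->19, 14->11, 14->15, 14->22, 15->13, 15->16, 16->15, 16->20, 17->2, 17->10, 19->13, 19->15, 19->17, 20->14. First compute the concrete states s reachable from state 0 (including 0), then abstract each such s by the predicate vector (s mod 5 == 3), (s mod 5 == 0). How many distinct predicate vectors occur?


BFS from 0:
Concrete reachable: {0, 2, 4, 5, 9, 10, 11, 13, 14, 15, 16, 17, 19, 20, 22}
Abstract via predicates (s mod 5 == 3), (s mod 5 == 0):
  (0,0) <- {2, 4, 9, 11, 14, 16, 17, 19, 22}
  (0,1) <- {0, 5, 10, 15, 20}
  (1,0) <- {13}
Distinct abstract states = 3

3


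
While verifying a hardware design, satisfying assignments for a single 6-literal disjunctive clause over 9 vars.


Step 1: Total=2^9=512
Step 2: Unsat when all 6 false: 2^3=8
Step 3: Sat=512-8=504

504


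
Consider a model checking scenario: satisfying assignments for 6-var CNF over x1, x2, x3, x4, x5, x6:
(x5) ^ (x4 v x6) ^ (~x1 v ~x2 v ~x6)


CNF with 3 clauses over 6 vars (64 assignments).
An assignment satisfies CNF iff every clause has >=1 true literal.
Check each row (bits = x1,x2,x3,x4,x5,x6; clause T/F shown):
  row 0 [000000]: clauses=FFT -> 0
  row 1 [000001]: clauses=FTT -> 0
  row 2 [000010]: clauses=TFT -> 0
  row 3 [000011]: clauses=TTT -> 1
  row 4 [000100]: clauses=FTT -> 0
  (every remaining row is evaluated the same way; all 64 results are listed next)
Full result column, 8 rows per line (x1,x2,x3 fixed per line; x4,x5,x6 runs 000..111 left to right):
  rows 0-7 [x1,x2,x3=000]: 00010011  (ones: 3)
  rows 8-15 [x1,x2,x3=001]: 00010011  (ones: 3)
  rows 16-23 [x1,x2,x3=010]: 00010011  (ones: 3)
  rows 24-31 [x1,x2,x3=011]: 00010011  (ones: 3)
  rows 32-39 [x1,x2,x3=100]: 00010011  (ones: 3)
  rows 40-47 [x1,x2,x3=101]: 00010011  (ones: 3)
  rows 48-55 [x1,x2,x3=110]: 00000010  (ones: 1)
  rows 56-63 [x1,x2,x3=111]: 00000010  (ones: 1)
Satisfying assignments = 3+3+3+3+3+3+1+1 = 20

20


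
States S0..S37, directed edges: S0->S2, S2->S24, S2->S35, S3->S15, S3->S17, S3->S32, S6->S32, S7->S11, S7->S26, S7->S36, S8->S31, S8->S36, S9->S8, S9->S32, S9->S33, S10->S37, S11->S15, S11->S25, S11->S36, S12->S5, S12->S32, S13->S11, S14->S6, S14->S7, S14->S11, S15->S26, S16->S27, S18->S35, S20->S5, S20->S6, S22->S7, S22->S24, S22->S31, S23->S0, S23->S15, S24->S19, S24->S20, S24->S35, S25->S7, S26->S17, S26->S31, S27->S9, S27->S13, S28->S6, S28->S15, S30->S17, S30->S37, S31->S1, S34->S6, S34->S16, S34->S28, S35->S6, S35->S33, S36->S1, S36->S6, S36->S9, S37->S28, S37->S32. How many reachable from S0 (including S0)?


BFS from S0:
  layer 0: {S0}
  layer 1: {S2}
  layer 2: {S24, S35}
  layer 3: {S6, S19, S20, S33}
  layer 4: {S5, S32}
Reachable set: {S0, S2, S5, S6, S19, S20, S24, S32, S33, S35}
Count = 10

10


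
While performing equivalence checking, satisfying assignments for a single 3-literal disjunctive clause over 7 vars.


Step 1: Total=2^7=128
Step 2: Unsat when all 3 false: 2^4=16
Step 3: Sat=128-16=112

112


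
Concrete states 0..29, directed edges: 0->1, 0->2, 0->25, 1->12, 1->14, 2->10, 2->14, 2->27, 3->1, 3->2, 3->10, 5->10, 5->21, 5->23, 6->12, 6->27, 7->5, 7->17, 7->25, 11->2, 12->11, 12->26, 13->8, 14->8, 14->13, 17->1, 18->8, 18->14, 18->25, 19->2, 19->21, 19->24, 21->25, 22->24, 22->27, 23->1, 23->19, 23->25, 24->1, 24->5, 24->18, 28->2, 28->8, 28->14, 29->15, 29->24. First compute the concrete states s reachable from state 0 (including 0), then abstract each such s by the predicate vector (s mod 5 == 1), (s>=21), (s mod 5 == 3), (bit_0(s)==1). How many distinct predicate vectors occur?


BFS from 0:
Concrete reachable: {0, 1, 2, 8, 10, 11, 12, 13, 14, 25, 26, 27}
Abstract via predicates (s mod 5 == 1), (s>=21), (s mod 5 == 3), (bit_0(s)==1):
  (0,0,0,0) <- {0, 2, 10, 12, 14}
  (0,0,1,0) <- {8}
  (0,0,1,1) <- {13}
  (0,1,0,1) <- {25, 27}
  (1,0,0,1) <- {1, 11}
  (1,1,0,0) <- {26}
Distinct abstract states = 6

6


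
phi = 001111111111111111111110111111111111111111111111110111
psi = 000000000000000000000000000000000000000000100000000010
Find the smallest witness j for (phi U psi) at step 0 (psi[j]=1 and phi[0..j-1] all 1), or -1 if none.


(phi U psi) at 0: need smallest j with psi[j]=1 and phi[i]=1 for all i in [0,j).
Scan from step 0:
  step 0: phi=0 -> phi-prefix broken from here
  step 42: psi=1 but phi already failed -> not a witness
  step 52: psi=1 but phi already failed -> not a witness
  end of trace: no witness -> -1
Witness step = -1

-1


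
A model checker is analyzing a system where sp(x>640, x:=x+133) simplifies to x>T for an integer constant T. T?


Formula: sp(P, x:=E) = exists old_x. (x = E[old_x/x]) AND P[old_x/x] (old_x is the value of x before the assignment; eliminate old_x by solving x = E[old_x/x] for old_x)
Step 1: Precondition P: x>640, i.e. old_x > 640
Step 2: Assignment gives x = old_x + 133, so old_x = x - 133
Step 3: Substitute into P: x - 133 > 640
Step 4: Simplify: x > 640+133 = 773

773


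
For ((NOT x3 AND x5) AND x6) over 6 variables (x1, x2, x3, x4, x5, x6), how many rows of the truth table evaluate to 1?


Formula: ((NOT x3 AND x5) AND x6) over 6 vars (64 rows)
Evaluate each row (x1, x2, x3, x4, x5, x6 as bits, MSB first):
  row 0 [000000]: ((NOT 0 AND 0) AND 0) -> 0
  row 1 [000001]: ((NOT 0 AND 0) AND 1) -> 0
  row 2 [000010]: ((NOT 0 AND 1) AND 0) -> 0
  row 3 [000011]: ((NOT 0 AND 1) AND 1) -> 1
  row 4 [000100]: ((NOT 0 AND 0) AND 0) -> 0
  (every remaining row is evaluated the same way; all 64 results are listed next)
Full result column, 8 rows per line (x1,x2,x3 fixed per line; x4,x5,x6 runs 000..111 left to right):
  rows 0-7 [x1,x2,x3=000]: 00010001  (ones: 2)
  rows 8-15 [x1,x2,x3=001]: 00000000  (ones: 0)
  rows 16-23 [x1,x2,x3=010]: 00010001  (ones: 2)
  rows 24-31 [x1,x2,x3=011]: 00000000  (ones: 0)
  rows 32-39 [x1,x2,x3=100]: 00010001  (ones: 2)
  rows 40-47 [x1,x2,x3=101]: 00000000  (ones: 0)
  rows 48-55 [x1,x2,x3=110]: 00010001  (ones: 2)
  rows 56-63 [x1,x2,x3=111]: 00000000  (ones: 0)
Count of 1-rows = 2+0+2+0+2+0+2+0 = 8

8


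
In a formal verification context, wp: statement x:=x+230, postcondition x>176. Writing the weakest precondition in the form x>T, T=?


Formula: wp(x:=E, P) = P[E/x] (substitute E for x in postcondition)
Step 1: Postcondition: x>176
Step 2: Substitute x+230 for x: x+230>176
Step 3: Solve for x: x > 176-230 = -54

-54


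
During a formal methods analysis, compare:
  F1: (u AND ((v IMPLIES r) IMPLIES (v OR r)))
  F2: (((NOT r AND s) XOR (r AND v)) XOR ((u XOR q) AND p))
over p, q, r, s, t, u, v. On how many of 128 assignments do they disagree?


F1 = (u AND ((v IMPLIES r) IMPLIES (v OR r)))
F2 = (((NOT r AND s) XOR (r AND v)) XOR ((u XOR q) AND p))
Evaluate both on each of 128 rows (bits = p,q,r,s,t,u,v):
  row 0 [0000000]: F1=0 F2=0 -> 0
  row 1 [0000001]: F1=0 F2=0 -> 0
  row 2 [0000010]: F1=0 F2=0 -> 0
  row 3 [0000011]: F1=1 F2=0 (differ) -> 1
  row 4 [0000100]: F1=0 F2=0 -> 0
  (every remaining row is evaluated the same way; all 128 results are listed next)
Full result column, 8 rows per line (p,q,r,s fixed per line; t,u,v runs 000..111 left to right):
  rows 0-7 [p,q,r,s=0000]: 00010001  (ones: 2)
  rows 8-15 [p,q,r,s=0001]: 11101110  (ones: 6)
  rows 16-23 [p,q,r,s=0010]: 01100110  (ones: 4)
  rows 24-31 [p,q,r,s=0011]: 01100110  (ones: 4)
  rows 32-39 [p,q,r,s=0100]: 00010001  (ones: 2)
  rows 40-47 [p,q,r,s=0101]: 11101110  (ones: 6)
  rows 48-55 [p,q,r,s=0110]: 01100110  (ones: 4)
  rows 56-63 [p,q,r,s=0111]: 01100110  (ones: 4)
  rows 64-71 [p,q,r,s=1000]: 00100010  (ones: 2)
  rows 72-79 [p,q,r,s=1001]: 11011101  (ones: 6)
  rows 80-87 [p,q,r,s=1010]: 01010101  (ones: 4)
  rows 88-95 [p,q,r,s=1011]: 01010101  (ones: 4)
  rows 96-103 [p,q,r,s=1100]: 11011101  (ones: 6)
  rows 104-111 [p,q,r,s=1101]: 00100010  (ones: 2)
  rows 112-119 [p,q,r,s=1110]: 10101010  (ones: 4)
  rows 120-127 [p,q,r,s=1111]: 10101010  (ones: 4)
Disagreements = 2+6+4+4+2+6+4+4+2+6+4+4+6+2+4+4 = 64

64
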